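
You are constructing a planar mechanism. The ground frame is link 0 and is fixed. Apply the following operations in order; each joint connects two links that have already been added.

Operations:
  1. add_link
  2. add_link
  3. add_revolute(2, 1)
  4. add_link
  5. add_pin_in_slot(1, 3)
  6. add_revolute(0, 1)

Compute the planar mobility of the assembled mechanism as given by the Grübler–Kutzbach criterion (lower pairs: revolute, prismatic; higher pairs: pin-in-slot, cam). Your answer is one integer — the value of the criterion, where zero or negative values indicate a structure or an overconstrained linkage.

L=1 J1=0 J2=0
add link → L=2 J1=0 J2=0
add link → L=3 J1=0 J2=0
R@2,1 dof=1 J1 → L=3 J1=1 J2=0
add link → L=4 J1=1 J2=0
PS@1,3 dof=2 J2 → L=4 J1=1 J2=1
R@0,1 dof=1 J1 → L=4 J1=2 J2=1
M=3(L−1)−2J1−J2=3·3−2·2−1=4

M = 4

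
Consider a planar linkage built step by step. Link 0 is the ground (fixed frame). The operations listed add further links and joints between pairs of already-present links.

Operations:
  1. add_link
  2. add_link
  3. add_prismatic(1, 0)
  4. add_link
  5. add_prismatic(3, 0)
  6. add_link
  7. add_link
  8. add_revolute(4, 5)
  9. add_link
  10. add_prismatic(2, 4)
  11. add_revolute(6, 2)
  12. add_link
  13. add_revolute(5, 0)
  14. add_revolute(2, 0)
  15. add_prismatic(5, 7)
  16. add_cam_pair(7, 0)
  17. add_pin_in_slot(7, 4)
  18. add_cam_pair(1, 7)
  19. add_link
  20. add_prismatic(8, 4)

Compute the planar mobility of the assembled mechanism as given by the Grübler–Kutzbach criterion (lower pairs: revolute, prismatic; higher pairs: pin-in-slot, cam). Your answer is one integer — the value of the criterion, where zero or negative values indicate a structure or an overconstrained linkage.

M = 3

(L,J1,J2)=(1,0,0); link0 fixed
link1: (2,0,0)
link2: (3,0,0)
P 1-0 [J1]: (3,1,0)
link3: (4,1,0)
P 3-0 [J1]: (4,2,0)
link4: (5,2,0)
link5: (6,2,0)
R 4-5 [J1]: (6,3,0)
link6: (7,3,0)
P 2-4 [J1]: (7,4,0)
R 6-2 [J1]: (7,5,0)
link7: (8,5,0)
R 5-0 [J1]: (8,6,0)
R 2-0 [J1]: (8,7,0)
P 5-7 [J1]: (8,8,0)
C 7-0 [J2]: (8,8,1)
PS 7-4 [J2]: (8,8,2)
C 1-7 [J2]: (8,8,3)
link8: (9,8,3)
P 8-4 [J1]: (9,9,3)
Grübler: 3·8 − 2·9 − 3 = 3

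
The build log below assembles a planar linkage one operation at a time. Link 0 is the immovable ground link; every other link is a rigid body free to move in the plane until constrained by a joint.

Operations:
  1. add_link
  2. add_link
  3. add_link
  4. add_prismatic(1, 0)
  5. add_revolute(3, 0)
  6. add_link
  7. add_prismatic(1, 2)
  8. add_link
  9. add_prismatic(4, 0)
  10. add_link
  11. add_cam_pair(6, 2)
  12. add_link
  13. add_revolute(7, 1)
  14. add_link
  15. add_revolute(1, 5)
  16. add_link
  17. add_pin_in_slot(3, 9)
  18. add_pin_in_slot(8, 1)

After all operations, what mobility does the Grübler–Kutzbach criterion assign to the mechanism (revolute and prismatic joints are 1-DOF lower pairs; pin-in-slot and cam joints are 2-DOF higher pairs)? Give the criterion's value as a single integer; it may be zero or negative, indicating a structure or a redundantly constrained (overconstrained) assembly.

link 0 = ground. State L|J1|J2 = 1|0|0
+link1  2|0|0
+link2  3|0|0
+link3  4|0|0
P(1,0) f=1→J1  4|1|0
R(3,0) f=1→J1  4|2|0
+link4  5|2|0
P(1,2) f=1→J1  5|3|0
+link5  6|3|0
P(4,0) f=1→J1  6|4|0
+link6  7|4|0
C(6,2) f=2→J2  7|4|1
+link7  8|4|1
R(7,1) f=1→J1  8|5|1
+link8  9|5|1
R(1,5) f=1→J1  9|6|1
+link9  10|6|1
PS(3,9) f=2→J2  10|6|2
PS(8,1) f=2→J2  10|6|3
M = 3(10−1)−2·6−3 = 27−12−3 = 12

M = 12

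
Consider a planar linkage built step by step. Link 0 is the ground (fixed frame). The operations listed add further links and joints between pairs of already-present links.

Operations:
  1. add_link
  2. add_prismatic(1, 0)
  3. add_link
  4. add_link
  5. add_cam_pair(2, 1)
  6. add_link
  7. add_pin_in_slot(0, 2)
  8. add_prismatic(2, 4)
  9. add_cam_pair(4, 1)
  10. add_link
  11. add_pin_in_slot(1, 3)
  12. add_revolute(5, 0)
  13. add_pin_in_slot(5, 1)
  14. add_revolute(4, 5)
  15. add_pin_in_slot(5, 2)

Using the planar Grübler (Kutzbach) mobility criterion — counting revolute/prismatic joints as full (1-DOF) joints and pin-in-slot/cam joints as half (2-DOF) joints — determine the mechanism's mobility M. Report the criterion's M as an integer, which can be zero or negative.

[1;0;0] (link 0 is ground)
L+ [2;0;0]
P(1,0)∈J1 [2;1;0]
L+ [3;1;0]
L+ [4;1;0]
C(2,1)∈J2 [4;1;1]
L+ [5;1;1]
PS(0,2)∈J2 [5;1;2]
P(2,4)∈J1 [5;2;2]
C(4,1)∈J2 [5;2;3]
L+ [6;2;3]
PS(1,3)∈J2 [6;2;4]
R(5,0)∈J1 [6;3;4]
PS(5,1)∈J2 [6;3;5]
R(4,5)∈J1 [6;4;5]
PS(5,2)∈J2 [6;4;6]
mobility = 15 − 8 − 6 = 1

M = 1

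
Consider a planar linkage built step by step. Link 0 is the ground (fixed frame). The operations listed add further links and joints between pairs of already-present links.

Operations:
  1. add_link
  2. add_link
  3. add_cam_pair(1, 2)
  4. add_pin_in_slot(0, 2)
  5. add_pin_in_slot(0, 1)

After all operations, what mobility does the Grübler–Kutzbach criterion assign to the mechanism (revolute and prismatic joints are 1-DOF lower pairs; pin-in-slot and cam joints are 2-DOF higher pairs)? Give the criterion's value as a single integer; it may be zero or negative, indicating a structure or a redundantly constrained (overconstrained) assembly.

M = 3

(L,J1,J2)=(1,0,0); link0 fixed
link1: (2,0,0)
link2: (3,0,0)
C 1-2 [J2]: (3,0,1)
PS 0-2 [J2]: (3,0,2)
PS 0-1 [J2]: (3,0,3)
Grübler: 3·2 − 2·0 − 3 = 3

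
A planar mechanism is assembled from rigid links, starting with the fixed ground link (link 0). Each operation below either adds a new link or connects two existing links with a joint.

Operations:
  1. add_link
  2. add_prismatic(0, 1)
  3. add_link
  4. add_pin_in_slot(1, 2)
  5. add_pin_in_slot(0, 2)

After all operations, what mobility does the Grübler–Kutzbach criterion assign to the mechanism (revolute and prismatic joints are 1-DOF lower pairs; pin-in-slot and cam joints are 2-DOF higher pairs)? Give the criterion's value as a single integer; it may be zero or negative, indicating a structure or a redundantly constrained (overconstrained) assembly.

[1;0;0] (link 0 is ground)
L+ [2;0;0]
P(0,1)∈J1 [2;1;0]
L+ [3;1;0]
PS(1,2)∈J2 [3;1;1]
PS(0,2)∈J2 [3;1;2]
mobility = 6 − 2 − 2 = 2

M = 2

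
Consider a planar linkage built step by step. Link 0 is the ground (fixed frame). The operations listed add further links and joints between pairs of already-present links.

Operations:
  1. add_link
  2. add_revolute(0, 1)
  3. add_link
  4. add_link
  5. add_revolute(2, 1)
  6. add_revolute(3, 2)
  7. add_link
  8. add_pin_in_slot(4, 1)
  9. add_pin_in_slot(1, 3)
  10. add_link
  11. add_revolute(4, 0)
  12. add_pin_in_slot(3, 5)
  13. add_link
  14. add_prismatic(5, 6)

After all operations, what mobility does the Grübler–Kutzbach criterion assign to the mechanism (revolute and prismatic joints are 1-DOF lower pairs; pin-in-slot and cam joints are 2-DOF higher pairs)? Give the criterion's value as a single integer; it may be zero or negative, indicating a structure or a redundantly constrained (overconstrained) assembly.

link 0 = ground. State L|J1|J2 = 1|0|0
+link1  2|0|0
R(0,1) f=1→J1  2|1|0
+link2  3|1|0
+link3  4|1|0
R(2,1) f=1→J1  4|2|0
R(3,2) f=1→J1  4|3|0
+link4  5|3|0
PS(4,1) f=2→J2  5|3|1
PS(1,3) f=2→J2  5|3|2
+link5  6|3|2
R(4,0) f=1→J1  6|4|2
PS(3,5) f=2→J2  6|4|3
+link6  7|4|3
P(5,6) f=1→J1  7|5|3
M = 3(7−1)−2·5−3 = 18−10−3 = 5

M = 5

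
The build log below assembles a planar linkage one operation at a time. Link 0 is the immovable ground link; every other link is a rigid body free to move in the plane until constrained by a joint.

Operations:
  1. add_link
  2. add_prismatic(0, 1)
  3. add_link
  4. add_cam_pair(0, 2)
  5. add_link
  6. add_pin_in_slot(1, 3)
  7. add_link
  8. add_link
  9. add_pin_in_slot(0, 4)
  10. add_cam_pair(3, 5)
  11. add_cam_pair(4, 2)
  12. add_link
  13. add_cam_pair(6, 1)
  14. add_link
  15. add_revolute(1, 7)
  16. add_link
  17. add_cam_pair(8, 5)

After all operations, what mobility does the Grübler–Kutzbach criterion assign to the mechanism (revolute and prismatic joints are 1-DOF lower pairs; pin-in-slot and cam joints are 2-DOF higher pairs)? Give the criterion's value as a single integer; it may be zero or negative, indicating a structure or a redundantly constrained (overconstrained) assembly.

(L,J1,J2)=(1,0,0); link0 fixed
link1: (2,0,0)
P 0-1 [J1]: (2,1,0)
link2: (3,1,0)
C 0-2 [J2]: (3,1,1)
link3: (4,1,1)
PS 1-3 [J2]: (4,1,2)
link4: (5,1,2)
link5: (6,1,2)
PS 0-4 [J2]: (6,1,3)
C 3-5 [J2]: (6,1,4)
C 4-2 [J2]: (6,1,5)
link6: (7,1,5)
C 6-1 [J2]: (7,1,6)
link7: (8,1,6)
R 1-7 [J1]: (8,2,6)
link8: (9,2,6)
C 8-5 [J2]: (9,2,7)
Grübler: 3·8 − 2·2 − 7 = 13

M = 13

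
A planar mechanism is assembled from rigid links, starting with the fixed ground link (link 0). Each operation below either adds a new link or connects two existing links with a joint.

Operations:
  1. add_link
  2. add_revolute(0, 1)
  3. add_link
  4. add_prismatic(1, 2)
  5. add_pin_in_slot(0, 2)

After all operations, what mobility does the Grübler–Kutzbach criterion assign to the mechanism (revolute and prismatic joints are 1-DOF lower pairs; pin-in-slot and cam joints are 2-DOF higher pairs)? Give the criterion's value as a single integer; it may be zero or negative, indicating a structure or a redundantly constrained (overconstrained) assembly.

M = 1

ground; <1,0,0>
#1 <2,0,0>
R:0↔1 J1 <2,1,0>
#2 <3,1,0>
P:1↔2 J1 <3,2,0>
PS:0↔2 J2 <3,2,1>
3×2 − 2×2 − 1×1 = 1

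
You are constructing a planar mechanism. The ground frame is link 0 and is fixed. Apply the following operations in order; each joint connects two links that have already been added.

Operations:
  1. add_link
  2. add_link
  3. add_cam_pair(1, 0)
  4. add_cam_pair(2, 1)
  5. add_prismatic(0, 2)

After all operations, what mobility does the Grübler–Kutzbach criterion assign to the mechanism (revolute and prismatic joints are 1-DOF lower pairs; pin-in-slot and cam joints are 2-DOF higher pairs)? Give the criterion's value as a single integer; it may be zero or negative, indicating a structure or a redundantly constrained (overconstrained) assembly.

M = 2

L=1 J1=0 J2=0
add link → L=2 J1=0 J2=0
add link → L=3 J1=0 J2=0
C@1,0 dof=2 J2 → L=3 J1=0 J2=1
C@2,1 dof=2 J2 → L=3 J1=0 J2=2
P@0,2 dof=1 J1 → L=3 J1=1 J2=2
M=3(L−1)−2J1−J2=3·2−2·1−2=2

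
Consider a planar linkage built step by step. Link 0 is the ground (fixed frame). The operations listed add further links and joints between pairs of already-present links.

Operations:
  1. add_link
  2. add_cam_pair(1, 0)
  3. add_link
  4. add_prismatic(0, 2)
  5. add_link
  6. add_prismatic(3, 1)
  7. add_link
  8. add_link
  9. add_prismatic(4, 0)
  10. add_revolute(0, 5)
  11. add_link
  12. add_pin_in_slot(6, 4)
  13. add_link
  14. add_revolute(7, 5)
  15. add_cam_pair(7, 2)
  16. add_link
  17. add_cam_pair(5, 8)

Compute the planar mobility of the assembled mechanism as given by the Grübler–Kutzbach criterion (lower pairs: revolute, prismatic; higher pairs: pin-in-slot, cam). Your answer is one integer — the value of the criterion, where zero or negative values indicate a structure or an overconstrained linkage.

M = 10

[1;0;0] (link 0 is ground)
L+ [2;0;0]
C(1,0)∈J2 [2;0;1]
L+ [3;0;1]
P(0,2)∈J1 [3;1;1]
L+ [4;1;1]
P(3,1)∈J1 [4;2;1]
L+ [5;2;1]
L+ [6;2;1]
P(4,0)∈J1 [6;3;1]
R(0,5)∈J1 [6;4;1]
L+ [7;4;1]
PS(6,4)∈J2 [7;4;2]
L+ [8;4;2]
R(7,5)∈J1 [8;5;2]
C(7,2)∈J2 [8;5;3]
L+ [9;5;3]
C(5,8)∈J2 [9;5;4]
mobility = 24 − 10 − 4 = 10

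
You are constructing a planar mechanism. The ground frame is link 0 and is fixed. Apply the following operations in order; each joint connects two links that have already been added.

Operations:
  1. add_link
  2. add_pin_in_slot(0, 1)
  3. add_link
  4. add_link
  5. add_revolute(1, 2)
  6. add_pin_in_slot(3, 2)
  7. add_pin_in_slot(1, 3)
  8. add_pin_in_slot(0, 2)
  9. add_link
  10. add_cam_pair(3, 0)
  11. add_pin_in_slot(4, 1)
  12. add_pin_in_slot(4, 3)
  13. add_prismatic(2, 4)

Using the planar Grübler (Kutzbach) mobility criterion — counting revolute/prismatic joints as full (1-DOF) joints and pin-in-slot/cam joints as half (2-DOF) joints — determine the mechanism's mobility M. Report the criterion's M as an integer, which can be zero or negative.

M = 1

(L,J1,J2)=(1,0,0); link0 fixed
link1: (2,0,0)
PS 0-1 [J2]: (2,0,1)
link2: (3,0,1)
link3: (4,0,1)
R 1-2 [J1]: (4,1,1)
PS 3-2 [J2]: (4,1,2)
PS 1-3 [J2]: (4,1,3)
PS 0-2 [J2]: (4,1,4)
link4: (5,1,4)
C 3-0 [J2]: (5,1,5)
PS 4-1 [J2]: (5,1,6)
PS 4-3 [J2]: (5,1,7)
P 2-4 [J1]: (5,2,7)
Grübler: 3·4 − 2·2 − 7 = 1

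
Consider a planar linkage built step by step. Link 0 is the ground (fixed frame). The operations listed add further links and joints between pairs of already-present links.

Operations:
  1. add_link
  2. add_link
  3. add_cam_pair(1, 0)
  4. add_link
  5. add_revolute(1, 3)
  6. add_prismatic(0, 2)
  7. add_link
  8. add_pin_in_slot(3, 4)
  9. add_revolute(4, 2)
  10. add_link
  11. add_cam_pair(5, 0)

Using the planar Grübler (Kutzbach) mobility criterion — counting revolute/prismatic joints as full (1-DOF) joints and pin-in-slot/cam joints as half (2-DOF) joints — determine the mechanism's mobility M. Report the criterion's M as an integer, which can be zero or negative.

M = 6

(L,J1,J2)=(1,0,0); link0 fixed
link1: (2,0,0)
link2: (3,0,0)
C 1-0 [J2]: (3,0,1)
link3: (4,0,1)
R 1-3 [J1]: (4,1,1)
P 0-2 [J1]: (4,2,1)
link4: (5,2,1)
PS 3-4 [J2]: (5,2,2)
R 4-2 [J1]: (5,3,2)
link5: (6,3,2)
C 5-0 [J2]: (6,3,3)
Grübler: 3·5 − 2·3 − 3 = 6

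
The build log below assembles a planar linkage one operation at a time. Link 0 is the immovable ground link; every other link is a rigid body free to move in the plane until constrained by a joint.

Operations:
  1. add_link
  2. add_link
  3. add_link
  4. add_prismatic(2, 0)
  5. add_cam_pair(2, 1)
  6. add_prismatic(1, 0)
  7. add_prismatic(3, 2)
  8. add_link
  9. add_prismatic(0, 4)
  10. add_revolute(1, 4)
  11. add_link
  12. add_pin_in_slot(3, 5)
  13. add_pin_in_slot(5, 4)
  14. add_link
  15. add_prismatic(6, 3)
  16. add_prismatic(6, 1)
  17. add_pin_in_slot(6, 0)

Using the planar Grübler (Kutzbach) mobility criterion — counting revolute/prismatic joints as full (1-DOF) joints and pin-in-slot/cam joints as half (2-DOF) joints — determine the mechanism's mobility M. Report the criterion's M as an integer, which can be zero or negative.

M = 0

[1;0;0] (link 0 is ground)
L+ [2;0;0]
L+ [3;0;0]
L+ [4;0;0]
P(2,0)∈J1 [4;1;0]
C(2,1)∈J2 [4;1;1]
P(1,0)∈J1 [4;2;1]
P(3,2)∈J1 [4;3;1]
L+ [5;3;1]
P(0,4)∈J1 [5;4;1]
R(1,4)∈J1 [5;5;1]
L+ [6;5;1]
PS(3,5)∈J2 [6;5;2]
PS(5,4)∈J2 [6;5;3]
L+ [7;5;3]
P(6,3)∈J1 [7;6;3]
P(6,1)∈J1 [7;7;3]
PS(6,0)∈J2 [7;7;4]
mobility = 18 − 14 − 4 = 0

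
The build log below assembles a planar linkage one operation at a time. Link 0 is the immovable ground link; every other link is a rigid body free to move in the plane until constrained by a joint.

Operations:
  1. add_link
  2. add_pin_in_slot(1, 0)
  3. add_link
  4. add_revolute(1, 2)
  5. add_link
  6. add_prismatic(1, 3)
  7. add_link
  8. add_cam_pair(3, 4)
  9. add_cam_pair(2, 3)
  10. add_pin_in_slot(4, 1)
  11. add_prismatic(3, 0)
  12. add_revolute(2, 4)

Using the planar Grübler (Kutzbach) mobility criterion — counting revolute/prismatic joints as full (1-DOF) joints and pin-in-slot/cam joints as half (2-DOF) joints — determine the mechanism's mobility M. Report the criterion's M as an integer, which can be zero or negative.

link 0 = ground. State L|J1|J2 = 1|0|0
+link1  2|0|0
PS(1,0) f=2→J2  2|0|1
+link2  3|0|1
R(1,2) f=1→J1  3|1|1
+link3  4|1|1
P(1,3) f=1→J1  4|2|1
+link4  5|2|1
C(3,4) f=2→J2  5|2|2
C(2,3) f=2→J2  5|2|3
PS(4,1) f=2→J2  5|2|4
P(3,0) f=1→J1  5|3|4
R(2,4) f=1→J1  5|4|4
M = 3(5−1)−2·4−4 = 12−8−4 = 0

M = 0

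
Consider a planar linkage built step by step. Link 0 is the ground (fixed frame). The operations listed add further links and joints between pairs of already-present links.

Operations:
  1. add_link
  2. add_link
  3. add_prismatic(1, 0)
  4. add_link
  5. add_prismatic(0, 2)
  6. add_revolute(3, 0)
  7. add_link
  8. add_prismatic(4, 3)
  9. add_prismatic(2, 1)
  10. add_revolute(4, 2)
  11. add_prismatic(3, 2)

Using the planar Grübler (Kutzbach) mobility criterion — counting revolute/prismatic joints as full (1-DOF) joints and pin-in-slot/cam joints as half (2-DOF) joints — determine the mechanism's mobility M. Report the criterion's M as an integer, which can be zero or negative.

M = -2

L=1 J1=0 J2=0
add link → L=2 J1=0 J2=0
add link → L=3 J1=0 J2=0
P@1,0 dof=1 J1 → L=3 J1=1 J2=0
add link → L=4 J1=1 J2=0
P@0,2 dof=1 J1 → L=4 J1=2 J2=0
R@3,0 dof=1 J1 → L=4 J1=3 J2=0
add link → L=5 J1=3 J2=0
P@4,3 dof=1 J1 → L=5 J1=4 J2=0
P@2,1 dof=1 J1 → L=5 J1=5 J2=0
R@4,2 dof=1 J1 → L=5 J1=6 J2=0
P@3,2 dof=1 J1 → L=5 J1=7 J2=0
M=3(L−1)−2J1−J2=3·4−2·7−0=-2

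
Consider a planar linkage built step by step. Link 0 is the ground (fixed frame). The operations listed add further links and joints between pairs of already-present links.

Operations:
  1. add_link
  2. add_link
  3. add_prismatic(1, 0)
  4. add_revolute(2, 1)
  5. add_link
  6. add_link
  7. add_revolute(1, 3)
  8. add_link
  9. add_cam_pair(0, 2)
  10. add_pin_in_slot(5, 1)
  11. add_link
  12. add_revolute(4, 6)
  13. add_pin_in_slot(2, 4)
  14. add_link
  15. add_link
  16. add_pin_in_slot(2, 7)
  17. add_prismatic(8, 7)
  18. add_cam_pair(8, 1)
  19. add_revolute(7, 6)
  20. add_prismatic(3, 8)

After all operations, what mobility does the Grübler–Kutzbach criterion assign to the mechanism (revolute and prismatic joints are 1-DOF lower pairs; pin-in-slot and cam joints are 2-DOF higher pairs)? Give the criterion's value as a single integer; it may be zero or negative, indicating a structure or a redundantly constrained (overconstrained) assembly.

M = 5

[1;0;0] (link 0 is ground)
L+ [2;0;0]
L+ [3;0;0]
P(1,0)∈J1 [3;1;0]
R(2,1)∈J1 [3;2;0]
L+ [4;2;0]
L+ [5;2;0]
R(1,3)∈J1 [5;3;0]
L+ [6;3;0]
C(0,2)∈J2 [6;3;1]
PS(5,1)∈J2 [6;3;2]
L+ [7;3;2]
R(4,6)∈J1 [7;4;2]
PS(2,4)∈J2 [7;4;3]
L+ [8;4;3]
L+ [9;4;3]
PS(2,7)∈J2 [9;4;4]
P(8,7)∈J1 [9;5;4]
C(8,1)∈J2 [9;5;5]
R(7,6)∈J1 [9;6;5]
P(3,8)∈J1 [9;7;5]
mobility = 24 − 14 − 5 = 5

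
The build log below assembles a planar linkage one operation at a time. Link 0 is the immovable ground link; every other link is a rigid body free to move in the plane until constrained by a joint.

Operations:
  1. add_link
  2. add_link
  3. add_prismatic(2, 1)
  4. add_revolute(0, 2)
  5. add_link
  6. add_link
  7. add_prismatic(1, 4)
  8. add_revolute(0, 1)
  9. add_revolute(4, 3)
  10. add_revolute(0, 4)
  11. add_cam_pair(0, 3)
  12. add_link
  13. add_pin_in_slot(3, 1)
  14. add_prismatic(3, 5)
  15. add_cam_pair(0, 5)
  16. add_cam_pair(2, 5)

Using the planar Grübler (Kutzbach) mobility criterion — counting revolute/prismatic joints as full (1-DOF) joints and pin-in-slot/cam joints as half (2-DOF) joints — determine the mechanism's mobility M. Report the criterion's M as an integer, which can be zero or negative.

[1;0;0] (link 0 is ground)
L+ [2;0;0]
L+ [3;0;0]
P(2,1)∈J1 [3;1;0]
R(0,2)∈J1 [3;2;0]
L+ [4;2;0]
L+ [5;2;0]
P(1,4)∈J1 [5;3;0]
R(0,1)∈J1 [5;4;0]
R(4,3)∈J1 [5;5;0]
R(0,4)∈J1 [5;6;0]
C(0,3)∈J2 [5;6;1]
L+ [6;6;1]
PS(3,1)∈J2 [6;6;2]
P(3,5)∈J1 [6;7;2]
C(0,5)∈J2 [6;7;3]
C(2,5)∈J2 [6;7;4]
mobility = 15 − 14 − 4 = -3

M = -3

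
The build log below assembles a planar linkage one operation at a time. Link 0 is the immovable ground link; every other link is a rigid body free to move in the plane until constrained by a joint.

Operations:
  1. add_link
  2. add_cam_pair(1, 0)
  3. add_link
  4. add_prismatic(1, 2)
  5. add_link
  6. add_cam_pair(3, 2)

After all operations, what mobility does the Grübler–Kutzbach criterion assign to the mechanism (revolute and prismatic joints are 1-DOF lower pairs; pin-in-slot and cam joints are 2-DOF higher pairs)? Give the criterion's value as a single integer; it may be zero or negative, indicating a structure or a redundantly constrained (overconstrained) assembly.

M = 5

L=1 J1=0 J2=0
add link → L=2 J1=0 J2=0
C@1,0 dof=2 J2 → L=2 J1=0 J2=1
add link → L=3 J1=0 J2=1
P@1,2 dof=1 J1 → L=3 J1=1 J2=1
add link → L=4 J1=1 J2=1
C@3,2 dof=2 J2 → L=4 J1=1 J2=2
M=3(L−1)−2J1−J2=3·3−2·1−2=5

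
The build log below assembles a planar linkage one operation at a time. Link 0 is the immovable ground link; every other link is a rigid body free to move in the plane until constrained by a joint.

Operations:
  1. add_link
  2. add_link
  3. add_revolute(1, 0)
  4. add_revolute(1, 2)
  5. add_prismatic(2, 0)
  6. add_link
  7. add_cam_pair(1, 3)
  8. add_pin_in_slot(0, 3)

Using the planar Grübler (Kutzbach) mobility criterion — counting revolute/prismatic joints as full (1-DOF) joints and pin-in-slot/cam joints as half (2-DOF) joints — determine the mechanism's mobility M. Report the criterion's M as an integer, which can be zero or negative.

[1;0;0] (link 0 is ground)
L+ [2;0;0]
L+ [3;0;0]
R(1,0)∈J1 [3;1;0]
R(1,2)∈J1 [3;2;0]
P(2,0)∈J1 [3;3;0]
L+ [4;3;0]
C(1,3)∈J2 [4;3;1]
PS(0,3)∈J2 [4;3;2]
mobility = 9 − 6 − 2 = 1

M = 1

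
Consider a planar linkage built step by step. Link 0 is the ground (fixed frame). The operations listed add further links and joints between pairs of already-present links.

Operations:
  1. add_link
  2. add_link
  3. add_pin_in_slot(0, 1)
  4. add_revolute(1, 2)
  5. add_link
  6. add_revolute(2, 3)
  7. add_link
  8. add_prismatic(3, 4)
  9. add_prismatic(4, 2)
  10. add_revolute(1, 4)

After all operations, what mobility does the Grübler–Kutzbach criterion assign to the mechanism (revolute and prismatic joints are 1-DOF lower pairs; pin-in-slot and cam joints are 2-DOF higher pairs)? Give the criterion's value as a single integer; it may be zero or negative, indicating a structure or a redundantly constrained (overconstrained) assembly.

[1;0;0] (link 0 is ground)
L+ [2;0;0]
L+ [3;0;0]
PS(0,1)∈J2 [3;0;1]
R(1,2)∈J1 [3;1;1]
L+ [4;1;1]
R(2,3)∈J1 [4;2;1]
L+ [5;2;1]
P(3,4)∈J1 [5;3;1]
P(4,2)∈J1 [5;4;1]
R(1,4)∈J1 [5;5;1]
mobility = 12 − 10 − 1 = 1

M = 1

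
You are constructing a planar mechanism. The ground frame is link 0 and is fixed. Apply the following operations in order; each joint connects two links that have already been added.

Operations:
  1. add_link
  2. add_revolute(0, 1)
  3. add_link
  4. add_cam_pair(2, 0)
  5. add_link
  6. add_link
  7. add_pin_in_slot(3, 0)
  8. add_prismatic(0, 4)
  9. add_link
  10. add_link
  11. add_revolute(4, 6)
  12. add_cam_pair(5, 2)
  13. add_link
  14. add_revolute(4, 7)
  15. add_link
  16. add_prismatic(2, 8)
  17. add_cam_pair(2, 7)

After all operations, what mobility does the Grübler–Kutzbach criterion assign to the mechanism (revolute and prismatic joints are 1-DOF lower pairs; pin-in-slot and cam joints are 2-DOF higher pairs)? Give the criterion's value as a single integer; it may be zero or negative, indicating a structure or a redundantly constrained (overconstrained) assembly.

M = 10

L=1 J1=0 J2=0
add link → L=2 J1=0 J2=0
R@0,1 dof=1 J1 → L=2 J1=1 J2=0
add link → L=3 J1=1 J2=0
C@2,0 dof=2 J2 → L=3 J1=1 J2=1
add link → L=4 J1=1 J2=1
add link → L=5 J1=1 J2=1
PS@3,0 dof=2 J2 → L=5 J1=1 J2=2
P@0,4 dof=1 J1 → L=5 J1=2 J2=2
add link → L=6 J1=2 J2=2
add link → L=7 J1=2 J2=2
R@4,6 dof=1 J1 → L=7 J1=3 J2=2
C@5,2 dof=2 J2 → L=7 J1=3 J2=3
add link → L=8 J1=3 J2=3
R@4,7 dof=1 J1 → L=8 J1=4 J2=3
add link → L=9 J1=4 J2=3
P@2,8 dof=1 J1 → L=9 J1=5 J2=3
C@2,7 dof=2 J2 → L=9 J1=5 J2=4
M=3(L−1)−2J1−J2=3·8−2·5−4=10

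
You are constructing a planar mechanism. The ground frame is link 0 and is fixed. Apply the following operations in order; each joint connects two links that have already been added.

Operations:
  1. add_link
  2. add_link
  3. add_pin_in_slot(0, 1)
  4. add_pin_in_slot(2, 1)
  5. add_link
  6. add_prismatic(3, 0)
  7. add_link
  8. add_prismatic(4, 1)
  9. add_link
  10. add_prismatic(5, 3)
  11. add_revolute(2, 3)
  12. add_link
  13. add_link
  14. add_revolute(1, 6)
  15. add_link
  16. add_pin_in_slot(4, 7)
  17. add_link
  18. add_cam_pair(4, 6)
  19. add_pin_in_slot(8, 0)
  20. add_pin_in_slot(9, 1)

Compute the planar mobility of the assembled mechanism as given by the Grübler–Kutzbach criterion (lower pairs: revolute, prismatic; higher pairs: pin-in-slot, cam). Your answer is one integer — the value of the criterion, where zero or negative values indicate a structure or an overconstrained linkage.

M = 11

[1;0;0] (link 0 is ground)
L+ [2;0;0]
L+ [3;0;0]
PS(0,1)∈J2 [3;0;1]
PS(2,1)∈J2 [3;0;2]
L+ [4;0;2]
P(3,0)∈J1 [4;1;2]
L+ [5;1;2]
P(4,1)∈J1 [5;2;2]
L+ [6;2;2]
P(5,3)∈J1 [6;3;2]
R(2,3)∈J1 [6;4;2]
L+ [7;4;2]
L+ [8;4;2]
R(1,6)∈J1 [8;5;2]
L+ [9;5;2]
PS(4,7)∈J2 [9;5;3]
L+ [10;5;3]
C(4,6)∈J2 [10;5;4]
PS(8,0)∈J2 [10;5;5]
PS(9,1)∈J2 [10;5;6]
mobility = 27 − 10 − 6 = 11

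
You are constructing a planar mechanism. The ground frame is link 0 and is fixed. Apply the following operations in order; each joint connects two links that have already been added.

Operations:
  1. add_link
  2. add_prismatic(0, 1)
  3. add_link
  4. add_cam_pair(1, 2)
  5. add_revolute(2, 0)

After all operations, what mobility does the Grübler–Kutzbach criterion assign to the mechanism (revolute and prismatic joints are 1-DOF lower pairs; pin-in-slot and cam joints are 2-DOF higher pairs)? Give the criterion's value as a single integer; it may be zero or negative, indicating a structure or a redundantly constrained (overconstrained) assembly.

M = 1

link 0 = ground. State L|J1|J2 = 1|0|0
+link1  2|0|0
P(0,1) f=1→J1  2|1|0
+link2  3|1|0
C(1,2) f=2→J2  3|1|1
R(2,0) f=1→J1  3|2|1
M = 3(3−1)−2·2−1 = 6−4−1 = 1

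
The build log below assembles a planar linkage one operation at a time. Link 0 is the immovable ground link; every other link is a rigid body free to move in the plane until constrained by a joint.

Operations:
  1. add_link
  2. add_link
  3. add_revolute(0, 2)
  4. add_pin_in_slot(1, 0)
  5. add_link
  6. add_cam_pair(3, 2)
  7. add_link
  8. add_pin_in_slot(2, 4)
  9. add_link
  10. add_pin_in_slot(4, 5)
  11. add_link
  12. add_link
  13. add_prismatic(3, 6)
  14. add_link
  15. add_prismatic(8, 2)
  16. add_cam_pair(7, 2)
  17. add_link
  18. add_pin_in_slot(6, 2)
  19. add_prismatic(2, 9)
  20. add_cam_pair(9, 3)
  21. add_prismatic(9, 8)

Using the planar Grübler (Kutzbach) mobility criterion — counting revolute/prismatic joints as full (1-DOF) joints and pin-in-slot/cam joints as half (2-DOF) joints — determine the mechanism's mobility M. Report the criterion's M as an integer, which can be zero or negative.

M = 10

L=1 J1=0 J2=0
add link → L=2 J1=0 J2=0
add link → L=3 J1=0 J2=0
R@0,2 dof=1 J1 → L=3 J1=1 J2=0
PS@1,0 dof=2 J2 → L=3 J1=1 J2=1
add link → L=4 J1=1 J2=1
C@3,2 dof=2 J2 → L=4 J1=1 J2=2
add link → L=5 J1=1 J2=2
PS@2,4 dof=2 J2 → L=5 J1=1 J2=3
add link → L=6 J1=1 J2=3
PS@4,5 dof=2 J2 → L=6 J1=1 J2=4
add link → L=7 J1=1 J2=4
add link → L=8 J1=1 J2=4
P@3,6 dof=1 J1 → L=8 J1=2 J2=4
add link → L=9 J1=2 J2=4
P@8,2 dof=1 J1 → L=9 J1=3 J2=4
C@7,2 dof=2 J2 → L=9 J1=3 J2=5
add link → L=10 J1=3 J2=5
PS@6,2 dof=2 J2 → L=10 J1=3 J2=6
P@2,9 dof=1 J1 → L=10 J1=4 J2=6
C@9,3 dof=2 J2 → L=10 J1=4 J2=7
P@9,8 dof=1 J1 → L=10 J1=5 J2=7
M=3(L−1)−2J1−J2=3·9−2·5−7=10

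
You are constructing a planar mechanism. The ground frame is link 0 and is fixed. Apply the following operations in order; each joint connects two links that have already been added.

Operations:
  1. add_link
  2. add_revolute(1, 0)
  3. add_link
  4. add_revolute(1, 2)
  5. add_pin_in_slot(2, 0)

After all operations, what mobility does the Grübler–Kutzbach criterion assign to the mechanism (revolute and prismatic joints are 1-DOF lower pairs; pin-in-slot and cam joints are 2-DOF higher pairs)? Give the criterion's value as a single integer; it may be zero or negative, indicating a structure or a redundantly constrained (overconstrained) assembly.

M = 1

ground; <1,0,0>
#1 <2,0,0>
R:1↔0 J1 <2,1,0>
#2 <3,1,0>
R:1↔2 J1 <3,2,0>
PS:2↔0 J2 <3,2,1>
3×2 − 2×2 − 1×1 = 1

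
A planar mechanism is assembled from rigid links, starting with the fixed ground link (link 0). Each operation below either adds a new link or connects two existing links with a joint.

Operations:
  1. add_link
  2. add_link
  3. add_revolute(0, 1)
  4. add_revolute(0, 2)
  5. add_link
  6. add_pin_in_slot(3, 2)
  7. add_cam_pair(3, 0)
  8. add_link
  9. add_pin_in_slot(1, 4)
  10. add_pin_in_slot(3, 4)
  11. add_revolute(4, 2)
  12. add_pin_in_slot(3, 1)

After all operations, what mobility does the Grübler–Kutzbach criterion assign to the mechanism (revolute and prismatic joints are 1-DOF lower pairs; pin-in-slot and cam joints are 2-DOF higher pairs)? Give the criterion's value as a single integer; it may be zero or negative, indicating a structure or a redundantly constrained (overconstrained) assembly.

M = 1

ground; <1,0,0>
#1 <2,0,0>
#2 <3,0,0>
R:0↔1 J1 <3,1,0>
R:0↔2 J1 <3,2,0>
#3 <4,2,0>
PS:3↔2 J2 <4,2,1>
C:3↔0 J2 <4,2,2>
#4 <5,2,2>
PS:1↔4 J2 <5,2,3>
PS:3↔4 J2 <5,2,4>
R:4↔2 J1 <5,3,4>
PS:3↔1 J2 <5,3,5>
3×4 − 2×3 − 1×5 = 1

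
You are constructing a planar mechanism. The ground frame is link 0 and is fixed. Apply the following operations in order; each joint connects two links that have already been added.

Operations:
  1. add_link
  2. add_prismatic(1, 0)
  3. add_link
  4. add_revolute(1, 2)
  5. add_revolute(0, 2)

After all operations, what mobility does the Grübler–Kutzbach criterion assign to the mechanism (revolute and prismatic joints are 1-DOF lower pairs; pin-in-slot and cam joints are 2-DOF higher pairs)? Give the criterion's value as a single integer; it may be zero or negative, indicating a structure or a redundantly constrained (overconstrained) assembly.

(L,J1,J2)=(1,0,0); link0 fixed
link1: (2,0,0)
P 1-0 [J1]: (2,1,0)
link2: (3,1,0)
R 1-2 [J1]: (3,2,0)
R 0-2 [J1]: (3,3,0)
Grübler: 3·2 − 2·3 − 0 = 0

M = 0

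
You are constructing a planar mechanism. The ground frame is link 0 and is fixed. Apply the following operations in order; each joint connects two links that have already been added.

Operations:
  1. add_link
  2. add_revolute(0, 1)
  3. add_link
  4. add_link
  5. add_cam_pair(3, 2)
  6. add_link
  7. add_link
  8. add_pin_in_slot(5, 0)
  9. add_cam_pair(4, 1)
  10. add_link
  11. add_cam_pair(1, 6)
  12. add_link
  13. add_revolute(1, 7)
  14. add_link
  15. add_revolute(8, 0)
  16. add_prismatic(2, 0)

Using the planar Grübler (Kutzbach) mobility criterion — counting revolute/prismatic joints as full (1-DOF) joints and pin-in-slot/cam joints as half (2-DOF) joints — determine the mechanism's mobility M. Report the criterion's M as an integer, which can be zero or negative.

M = 12

ground; <1,0,0>
#1 <2,0,0>
R:0↔1 J1 <2,1,0>
#2 <3,1,0>
#3 <4,1,0>
C:3↔2 J2 <4,1,1>
#4 <5,1,1>
#5 <6,1,1>
PS:5↔0 J2 <6,1,2>
C:4↔1 J2 <6,1,3>
#6 <7,1,3>
C:1↔6 J2 <7,1,4>
#7 <8,1,4>
R:1↔7 J1 <8,2,4>
#8 <9,2,4>
R:8↔0 J1 <9,3,4>
P:2↔0 J1 <9,4,4>
3×8 − 2×4 − 1×4 = 12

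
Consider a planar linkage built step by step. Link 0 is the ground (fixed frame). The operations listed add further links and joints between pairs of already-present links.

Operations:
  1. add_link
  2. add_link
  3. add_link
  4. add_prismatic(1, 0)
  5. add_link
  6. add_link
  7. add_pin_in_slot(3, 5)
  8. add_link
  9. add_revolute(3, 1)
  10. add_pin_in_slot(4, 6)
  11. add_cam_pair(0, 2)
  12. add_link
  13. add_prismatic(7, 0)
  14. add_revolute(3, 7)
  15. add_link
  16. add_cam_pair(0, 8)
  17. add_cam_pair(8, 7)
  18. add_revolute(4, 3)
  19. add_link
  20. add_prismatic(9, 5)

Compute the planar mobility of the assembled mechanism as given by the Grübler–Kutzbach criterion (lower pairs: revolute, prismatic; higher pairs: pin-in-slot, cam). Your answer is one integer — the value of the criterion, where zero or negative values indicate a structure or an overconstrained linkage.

L=1 J1=0 J2=0
add link → L=2 J1=0 J2=0
add link → L=3 J1=0 J2=0
add link → L=4 J1=0 J2=0
P@1,0 dof=1 J1 → L=4 J1=1 J2=0
add link → L=5 J1=1 J2=0
add link → L=6 J1=1 J2=0
PS@3,5 dof=2 J2 → L=6 J1=1 J2=1
add link → L=7 J1=1 J2=1
R@3,1 dof=1 J1 → L=7 J1=2 J2=1
PS@4,6 dof=2 J2 → L=7 J1=2 J2=2
C@0,2 dof=2 J2 → L=7 J1=2 J2=3
add link → L=8 J1=2 J2=3
P@7,0 dof=1 J1 → L=8 J1=3 J2=3
R@3,7 dof=1 J1 → L=8 J1=4 J2=3
add link → L=9 J1=4 J2=3
C@0,8 dof=2 J2 → L=9 J1=4 J2=4
C@8,7 dof=2 J2 → L=9 J1=4 J2=5
R@4,3 dof=1 J1 → L=9 J1=5 J2=5
add link → L=10 J1=5 J2=5
P@9,5 dof=1 J1 → L=10 J1=6 J2=5
M=3(L−1)−2J1−J2=3·9−2·6−5=10

M = 10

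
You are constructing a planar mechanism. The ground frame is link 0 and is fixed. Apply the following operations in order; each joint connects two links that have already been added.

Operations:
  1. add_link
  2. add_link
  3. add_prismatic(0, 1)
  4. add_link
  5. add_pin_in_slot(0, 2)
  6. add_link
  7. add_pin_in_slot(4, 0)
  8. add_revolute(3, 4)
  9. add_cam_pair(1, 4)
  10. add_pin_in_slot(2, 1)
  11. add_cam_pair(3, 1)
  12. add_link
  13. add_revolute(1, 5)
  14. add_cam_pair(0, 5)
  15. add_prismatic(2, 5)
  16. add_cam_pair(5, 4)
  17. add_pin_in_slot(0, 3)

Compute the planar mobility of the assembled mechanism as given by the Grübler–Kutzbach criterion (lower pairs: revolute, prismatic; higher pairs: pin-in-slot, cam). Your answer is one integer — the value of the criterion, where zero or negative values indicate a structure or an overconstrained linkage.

M = -1

L=1 J1=0 J2=0
add link → L=2 J1=0 J2=0
add link → L=3 J1=0 J2=0
P@0,1 dof=1 J1 → L=3 J1=1 J2=0
add link → L=4 J1=1 J2=0
PS@0,2 dof=2 J2 → L=4 J1=1 J2=1
add link → L=5 J1=1 J2=1
PS@4,0 dof=2 J2 → L=5 J1=1 J2=2
R@3,4 dof=1 J1 → L=5 J1=2 J2=2
C@1,4 dof=2 J2 → L=5 J1=2 J2=3
PS@2,1 dof=2 J2 → L=5 J1=2 J2=4
C@3,1 dof=2 J2 → L=5 J1=2 J2=5
add link → L=6 J1=2 J2=5
R@1,5 dof=1 J1 → L=6 J1=3 J2=5
C@0,5 dof=2 J2 → L=6 J1=3 J2=6
P@2,5 dof=1 J1 → L=6 J1=4 J2=6
C@5,4 dof=2 J2 → L=6 J1=4 J2=7
PS@0,3 dof=2 J2 → L=6 J1=4 J2=8
M=3(L−1)−2J1−J2=3·5−2·4−8=-1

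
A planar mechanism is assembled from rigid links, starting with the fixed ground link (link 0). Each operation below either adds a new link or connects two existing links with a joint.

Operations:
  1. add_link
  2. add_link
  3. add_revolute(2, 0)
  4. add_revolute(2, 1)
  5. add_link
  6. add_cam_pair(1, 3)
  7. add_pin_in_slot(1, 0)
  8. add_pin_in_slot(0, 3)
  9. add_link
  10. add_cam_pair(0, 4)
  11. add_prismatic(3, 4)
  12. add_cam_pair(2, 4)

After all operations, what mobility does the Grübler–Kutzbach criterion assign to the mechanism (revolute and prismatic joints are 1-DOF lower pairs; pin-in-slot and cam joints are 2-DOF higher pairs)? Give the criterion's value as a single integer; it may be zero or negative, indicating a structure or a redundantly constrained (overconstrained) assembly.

L=1 J1=0 J2=0
add link → L=2 J1=0 J2=0
add link → L=3 J1=0 J2=0
R@2,0 dof=1 J1 → L=3 J1=1 J2=0
R@2,1 dof=1 J1 → L=3 J1=2 J2=0
add link → L=4 J1=2 J2=0
C@1,3 dof=2 J2 → L=4 J1=2 J2=1
PS@1,0 dof=2 J2 → L=4 J1=2 J2=2
PS@0,3 dof=2 J2 → L=4 J1=2 J2=3
add link → L=5 J1=2 J2=3
C@0,4 dof=2 J2 → L=5 J1=2 J2=4
P@3,4 dof=1 J1 → L=5 J1=3 J2=4
C@2,4 dof=2 J2 → L=5 J1=3 J2=5
M=3(L−1)−2J1−J2=3·4−2·3−5=1

M = 1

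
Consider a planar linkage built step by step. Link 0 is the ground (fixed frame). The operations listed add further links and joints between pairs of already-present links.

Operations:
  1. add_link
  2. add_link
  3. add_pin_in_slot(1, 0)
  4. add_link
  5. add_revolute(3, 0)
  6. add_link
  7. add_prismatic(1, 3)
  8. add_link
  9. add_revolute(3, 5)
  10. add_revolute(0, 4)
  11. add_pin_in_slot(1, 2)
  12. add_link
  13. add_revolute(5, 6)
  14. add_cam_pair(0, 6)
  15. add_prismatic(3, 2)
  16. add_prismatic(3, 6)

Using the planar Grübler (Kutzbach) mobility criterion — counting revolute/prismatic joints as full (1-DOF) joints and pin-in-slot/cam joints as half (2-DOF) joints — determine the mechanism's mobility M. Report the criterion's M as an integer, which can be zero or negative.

[1;0;0] (link 0 is ground)
L+ [2;0;0]
L+ [3;0;0]
PS(1,0)∈J2 [3;0;1]
L+ [4;0;1]
R(3,0)∈J1 [4;1;1]
L+ [5;1;1]
P(1,3)∈J1 [5;2;1]
L+ [6;2;1]
R(3,5)∈J1 [6;3;1]
R(0,4)∈J1 [6;4;1]
PS(1,2)∈J2 [6;4;2]
L+ [7;4;2]
R(5,6)∈J1 [7;5;2]
C(0,6)∈J2 [7;5;3]
P(3,2)∈J1 [7;6;3]
P(3,6)∈J1 [7;7;3]
mobility = 18 − 14 − 3 = 1

M = 1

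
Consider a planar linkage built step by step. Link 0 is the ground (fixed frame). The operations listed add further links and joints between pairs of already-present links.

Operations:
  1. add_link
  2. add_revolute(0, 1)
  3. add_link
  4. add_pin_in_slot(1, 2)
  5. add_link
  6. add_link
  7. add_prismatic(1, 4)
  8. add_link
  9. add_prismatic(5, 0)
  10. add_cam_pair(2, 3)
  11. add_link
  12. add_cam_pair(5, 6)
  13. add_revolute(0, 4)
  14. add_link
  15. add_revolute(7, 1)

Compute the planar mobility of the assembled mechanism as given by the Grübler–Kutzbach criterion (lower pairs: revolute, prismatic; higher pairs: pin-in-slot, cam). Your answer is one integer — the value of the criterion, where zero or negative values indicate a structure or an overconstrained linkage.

(L,J1,J2)=(1,0,0); link0 fixed
link1: (2,0,0)
R 0-1 [J1]: (2,1,0)
link2: (3,1,0)
PS 1-2 [J2]: (3,1,1)
link3: (4,1,1)
link4: (5,1,1)
P 1-4 [J1]: (5,2,1)
link5: (6,2,1)
P 5-0 [J1]: (6,3,1)
C 2-3 [J2]: (6,3,2)
link6: (7,3,2)
C 5-6 [J2]: (7,3,3)
R 0-4 [J1]: (7,4,3)
link7: (8,4,3)
R 7-1 [J1]: (8,5,3)
Grübler: 3·7 − 2·5 − 3 = 8

M = 8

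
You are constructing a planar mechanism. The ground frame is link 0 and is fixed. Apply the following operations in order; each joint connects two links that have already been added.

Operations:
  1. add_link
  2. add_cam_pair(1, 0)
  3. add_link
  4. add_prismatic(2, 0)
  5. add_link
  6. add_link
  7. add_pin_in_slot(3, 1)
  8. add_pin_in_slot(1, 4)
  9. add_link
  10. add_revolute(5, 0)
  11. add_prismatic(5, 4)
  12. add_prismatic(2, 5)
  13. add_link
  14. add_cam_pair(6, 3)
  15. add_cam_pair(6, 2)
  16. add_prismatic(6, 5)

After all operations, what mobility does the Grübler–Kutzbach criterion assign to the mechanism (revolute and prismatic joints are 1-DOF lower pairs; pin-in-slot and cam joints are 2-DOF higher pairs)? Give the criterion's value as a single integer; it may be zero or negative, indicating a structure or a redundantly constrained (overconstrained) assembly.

M = 3

ground; <1,0,0>
#1 <2,0,0>
C:1↔0 J2 <2,0,1>
#2 <3,0,1>
P:2↔0 J1 <3,1,1>
#3 <4,1,1>
#4 <5,1,1>
PS:3↔1 J2 <5,1,2>
PS:1↔4 J2 <5,1,3>
#5 <6,1,3>
R:5↔0 J1 <6,2,3>
P:5↔4 J1 <6,3,3>
P:2↔5 J1 <6,4,3>
#6 <7,4,3>
C:6↔3 J2 <7,4,4>
C:6↔2 J2 <7,4,5>
P:6↔5 J1 <7,5,5>
3×6 − 2×5 − 1×5 = 3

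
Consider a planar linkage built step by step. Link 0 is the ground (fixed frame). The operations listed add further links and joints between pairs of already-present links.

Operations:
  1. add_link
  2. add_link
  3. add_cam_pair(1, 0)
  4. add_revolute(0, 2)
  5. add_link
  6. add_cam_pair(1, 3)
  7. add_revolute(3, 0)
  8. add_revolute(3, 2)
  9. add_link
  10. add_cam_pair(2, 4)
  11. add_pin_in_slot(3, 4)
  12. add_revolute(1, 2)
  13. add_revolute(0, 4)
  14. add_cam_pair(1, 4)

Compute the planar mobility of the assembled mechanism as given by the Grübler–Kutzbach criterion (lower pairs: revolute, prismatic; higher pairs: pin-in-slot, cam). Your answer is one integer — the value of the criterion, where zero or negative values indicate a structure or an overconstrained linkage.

M = -3

ground; <1,0,0>
#1 <2,0,0>
#2 <3,0,0>
C:1↔0 J2 <3,0,1>
R:0↔2 J1 <3,1,1>
#3 <4,1,1>
C:1↔3 J2 <4,1,2>
R:3↔0 J1 <4,2,2>
R:3↔2 J1 <4,3,2>
#4 <5,3,2>
C:2↔4 J2 <5,3,3>
PS:3↔4 J2 <5,3,4>
R:1↔2 J1 <5,4,4>
R:0↔4 J1 <5,5,4>
C:1↔4 J2 <5,5,5>
3×4 − 2×5 − 1×5 = -3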